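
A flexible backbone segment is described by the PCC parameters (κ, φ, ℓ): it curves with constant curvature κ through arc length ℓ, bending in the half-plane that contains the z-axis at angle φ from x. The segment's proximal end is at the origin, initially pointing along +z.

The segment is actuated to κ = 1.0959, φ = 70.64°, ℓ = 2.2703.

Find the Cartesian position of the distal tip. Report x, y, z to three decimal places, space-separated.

0.543 1.544 0.555

θ = κ·ℓ = 1.0959 × 2.2703 = 2.48802 rad
ρ = (1 − cos θ)/κ = (1 − -0.79392)/1.0959 = 1.63694
z = sin θ / κ = 0.60803/1.0959 = 0.55482
x = ρ cos φ = 1.63694 × cos(70.64°) = 0.54265
y = ρ sin φ = 1.63694 × sin(70.64°) = 1.54437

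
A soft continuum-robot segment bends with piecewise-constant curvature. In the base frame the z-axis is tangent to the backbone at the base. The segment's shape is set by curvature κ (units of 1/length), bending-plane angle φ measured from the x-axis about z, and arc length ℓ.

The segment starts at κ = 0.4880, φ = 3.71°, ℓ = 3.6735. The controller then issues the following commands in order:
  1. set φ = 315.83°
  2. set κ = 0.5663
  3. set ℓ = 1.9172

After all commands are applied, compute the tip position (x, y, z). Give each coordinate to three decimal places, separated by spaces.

initial: κ=0.4880, φ=3.71°, ℓ=3.6735
cmd 1: set φ=315.83° → (κ,φ,ℓ)=(0.4880,315.83°,3.6735) → tip=(1.7933,-1.7421,1.9989)
cmd 2: set κ=0.5663 → (κ,φ,ℓ)=(0.5663,315.83°,3.6735) → tip=(1.8844,-1.8306,1.5416)
cmd 3: set ℓ=1.9172 → (κ,φ,ℓ)=(0.5663,315.83°,1.9172) → tip=(0.6760,-0.6567,1.5621)

0.676 -0.657 1.562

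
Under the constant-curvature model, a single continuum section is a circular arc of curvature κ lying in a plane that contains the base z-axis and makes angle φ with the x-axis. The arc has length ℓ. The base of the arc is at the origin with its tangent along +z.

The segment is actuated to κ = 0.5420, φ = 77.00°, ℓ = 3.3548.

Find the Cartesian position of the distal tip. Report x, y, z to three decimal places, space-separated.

θ = κ·ℓ = 0.5420 × 3.3548 = 1.81830 rad
ρ = (1 − cos θ)/κ = (1 − -0.24499)/0.5420 = 2.29702
z = sin θ / κ = 0.96953/0.5420 = 1.78879
x = ρ cos φ = 2.29702 × cos(77.00°) = 0.51672
y = ρ sin φ = 2.29702 × sin(77.00°) = 2.23815

0.517 2.238 1.789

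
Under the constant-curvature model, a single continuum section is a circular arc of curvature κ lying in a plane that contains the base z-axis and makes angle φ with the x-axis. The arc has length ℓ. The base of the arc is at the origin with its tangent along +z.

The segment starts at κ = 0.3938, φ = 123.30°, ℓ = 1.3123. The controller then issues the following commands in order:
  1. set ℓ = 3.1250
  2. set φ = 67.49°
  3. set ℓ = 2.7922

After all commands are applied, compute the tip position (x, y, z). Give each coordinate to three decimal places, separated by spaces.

initial: κ=0.3938, φ=123.30°, ℓ=1.3123
cmd 1: set ℓ=3.1250 → (κ,φ,ℓ)=(0.3938,123.30°,3.1250) → tip=(-0.9290,1.4143,2.3938)
cmd 2: set φ=67.49° → (κ,φ,ℓ)=(0.3938,67.49°,3.1250) → tip=(0.6478,1.5632,2.3938)
cmd 3: set ℓ=2.7922 → (κ,φ,ℓ)=(0.3938,67.49°,2.7922) → tip=(0.5308,1.2809,2.2626)

0.531 1.281 2.263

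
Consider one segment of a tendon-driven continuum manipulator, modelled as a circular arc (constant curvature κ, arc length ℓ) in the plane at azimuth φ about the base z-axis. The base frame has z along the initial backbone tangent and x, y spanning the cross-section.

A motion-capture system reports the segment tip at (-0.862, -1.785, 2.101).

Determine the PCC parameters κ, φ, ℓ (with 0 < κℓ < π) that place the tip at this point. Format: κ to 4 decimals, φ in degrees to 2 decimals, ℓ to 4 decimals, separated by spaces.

0.4752 244.22 3.1834

ρ = √(x²+y²) = √(-0.862² + -1.785²) = 1.98224
φ = atan2(y, x) mod 360° = atan2(-1.785, -0.862) = 244.2235°
|p|² = ρ² + z² = 1.98224² + 2.101² = 8.34347
κ = 2ρ / |p|² = 2×1.98224 / 8.34347 = 0.47516
θ = 2·atan2(ρ, z) = 2·atan2(1.98224, 2.101) = 1.51264 rad
ℓ = θ/κ = 1.51264/0.47516 = 3.18344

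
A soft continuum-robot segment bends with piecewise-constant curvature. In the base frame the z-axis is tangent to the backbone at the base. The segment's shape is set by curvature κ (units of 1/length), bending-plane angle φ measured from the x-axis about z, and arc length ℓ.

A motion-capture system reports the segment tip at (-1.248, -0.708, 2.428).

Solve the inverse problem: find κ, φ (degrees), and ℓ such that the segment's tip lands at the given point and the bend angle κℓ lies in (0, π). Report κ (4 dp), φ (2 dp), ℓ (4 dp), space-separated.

0.3608 209.57 2.9588

ρ = √(x²+y²) = √(-1.248² + -0.708²) = 1.43484
φ = atan2(y, x) mod 360° = atan2(-0.708, -1.248) = 209.5666°
|p|² = ρ² + z² = 1.43484² + 2.428² = 7.95395
κ = 2ρ / |p|² = 2×1.43484 / 7.95395 = 0.36079
θ = 2·atan2(ρ, z) = 2·atan2(1.43484, 2.428) = 1.06749 rad
ℓ = θ/κ = 1.06749/0.36079 = 2.95877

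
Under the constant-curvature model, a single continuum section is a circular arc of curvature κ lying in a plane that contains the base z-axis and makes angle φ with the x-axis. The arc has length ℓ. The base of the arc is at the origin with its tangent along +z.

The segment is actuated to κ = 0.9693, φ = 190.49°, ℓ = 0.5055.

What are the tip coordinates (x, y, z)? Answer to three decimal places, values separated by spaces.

-0.119 -0.022 0.486

θ = κ·ℓ = 0.9693 × 0.5055 = 0.48998 rad
ρ = (1 − cos θ)/κ = (1 − 0.88234)/0.9693 = 0.12138
z = sin θ / κ = 0.47061/0.9693 = 0.48551
x = ρ cos φ = 0.12138 × cos(190.49°) = -0.11936
y = ρ sin φ = 0.12138 × sin(190.49°) = -0.02210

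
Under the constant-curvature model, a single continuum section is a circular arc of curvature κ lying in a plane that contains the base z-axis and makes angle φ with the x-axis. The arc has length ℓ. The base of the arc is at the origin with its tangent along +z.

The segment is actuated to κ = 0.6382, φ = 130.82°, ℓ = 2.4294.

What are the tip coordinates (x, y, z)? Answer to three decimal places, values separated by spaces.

θ = κ·ℓ = 0.6382 × 2.4294 = 1.55044 rad
ρ = (1 − cos θ)/κ = (1 − 0.02035)/0.6382 = 1.53502
z = sin θ / κ = 0.99979/0.6382 = 1.56658
x = ρ cos φ = 1.53502 × cos(130.82°) = -1.00342
y = ρ sin φ = 1.53502 × sin(130.82°) = 1.16165

-1.003 1.162 1.567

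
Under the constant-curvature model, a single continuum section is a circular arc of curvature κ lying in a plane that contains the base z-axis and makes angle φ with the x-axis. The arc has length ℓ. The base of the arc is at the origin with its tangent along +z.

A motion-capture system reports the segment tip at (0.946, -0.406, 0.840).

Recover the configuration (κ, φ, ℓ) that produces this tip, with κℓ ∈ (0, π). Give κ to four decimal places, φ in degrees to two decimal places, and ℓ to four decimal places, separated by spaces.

ρ = √(x²+y²) = √(0.946² + -0.406²) = 1.02944
φ = atan2(y, x) mod 360° = atan2(-0.406, 0.946) = 336.7722°
|p|² = ρ² + z² = 1.02944² + 0.840² = 1.76535
κ = 2ρ / |p|² = 2×1.02944 / 1.76535 = 1.16627
θ = 2·atan2(ρ, z) = 2·atan2(1.02944, 0.840) = 1.77278 rad
ℓ = θ/κ = 1.77278/1.16627 = 1.52004

1.1663 336.77 1.5200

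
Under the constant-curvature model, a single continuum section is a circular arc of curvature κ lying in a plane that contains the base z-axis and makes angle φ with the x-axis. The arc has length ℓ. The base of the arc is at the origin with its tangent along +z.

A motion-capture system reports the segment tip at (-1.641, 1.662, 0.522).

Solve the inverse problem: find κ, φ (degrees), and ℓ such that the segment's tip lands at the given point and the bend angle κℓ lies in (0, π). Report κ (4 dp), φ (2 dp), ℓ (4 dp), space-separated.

ρ = √(x²+y²) = √(-1.641² + 1.662²) = 2.33562
φ = atan2(y, x) mod 360° = atan2(1.662, -1.641) = 134.6357°
|p|² = ρ² + z² = 2.33562² + 0.522² = 5.72761
κ = 2ρ / |p|² = 2×2.33562 / 5.72761 = 0.81557
θ = 2·atan2(ρ, z) = 2·atan2(2.33562, 0.522) = 2.70183 rad
ℓ = θ/κ = 2.70183/0.81557 = 3.31283

0.8156 134.64 3.3128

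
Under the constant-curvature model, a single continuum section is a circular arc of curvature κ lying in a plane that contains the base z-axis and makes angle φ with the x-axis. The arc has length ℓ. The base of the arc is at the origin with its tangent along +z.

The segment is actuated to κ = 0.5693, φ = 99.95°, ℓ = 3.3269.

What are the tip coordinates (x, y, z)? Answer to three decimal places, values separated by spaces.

-0.400 2.280 1.666

θ = κ·ℓ = 0.5693 × 3.3269 = 1.89400 rad
ρ = (1 − cos θ)/κ = (1 − -0.31761)/0.5693 = 2.31444
z = sin θ / κ = 0.94822/0.5693 = 1.66559
x = ρ cos φ = 2.31444 × cos(99.95°) = -0.39991
y = ρ sin φ = 2.31444 × sin(99.95°) = 2.27963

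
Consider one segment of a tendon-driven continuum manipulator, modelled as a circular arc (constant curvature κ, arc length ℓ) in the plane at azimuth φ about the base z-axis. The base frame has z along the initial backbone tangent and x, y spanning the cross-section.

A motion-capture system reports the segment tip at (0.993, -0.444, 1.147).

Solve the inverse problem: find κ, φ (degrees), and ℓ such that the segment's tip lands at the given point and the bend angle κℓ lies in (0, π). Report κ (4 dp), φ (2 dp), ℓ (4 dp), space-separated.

ρ = √(x²+y²) = √(0.993² + -0.444²) = 1.08774
φ = atan2(y, x) mod 360° = atan2(-0.444, 0.993) = 335.9092°
|p|² = ρ² + z² = 1.08774² + 1.147² = 2.49879
κ = 2ρ / |p|² = 2×1.08774 / 2.49879 = 0.87061
θ = 2·atan2(ρ, z) = 2·atan2(1.08774, 1.147) = 1.51778 rad
ℓ = θ/κ = 1.51778/0.87061 = 1.74334

0.8706 335.91 1.7433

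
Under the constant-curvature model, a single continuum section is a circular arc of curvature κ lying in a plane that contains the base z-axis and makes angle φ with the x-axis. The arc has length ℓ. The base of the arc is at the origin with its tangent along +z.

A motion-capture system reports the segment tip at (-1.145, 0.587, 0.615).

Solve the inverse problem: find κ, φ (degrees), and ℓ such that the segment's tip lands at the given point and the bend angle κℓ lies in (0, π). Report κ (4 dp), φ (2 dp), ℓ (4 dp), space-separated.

1.2653 152.86 1.7781

ρ = √(x²+y²) = √(-1.145² + 0.587²) = 1.28670
φ = atan2(y, x) mod 360° = atan2(0.587, -1.145) = 152.8574°
|p|² = ρ² + z² = 1.28670² + 0.615² = 2.03382
κ = 2ρ / |p|² = 2×1.28670 / 2.03382 = 1.26530
θ = 2·atan2(ρ, z) = 2·atan2(1.28670, 0.615) = 2.24986 rad
ℓ = θ/κ = 2.24986/1.26530 = 1.77812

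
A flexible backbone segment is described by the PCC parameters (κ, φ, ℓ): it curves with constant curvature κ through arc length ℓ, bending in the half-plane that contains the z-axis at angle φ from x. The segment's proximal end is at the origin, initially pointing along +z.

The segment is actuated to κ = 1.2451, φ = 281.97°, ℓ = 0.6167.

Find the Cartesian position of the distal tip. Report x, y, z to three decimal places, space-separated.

0.047 -0.220 0.558

θ = κ·ℓ = 1.2451 × 0.6167 = 0.76785 rad
ρ = (1 − cos θ)/κ = (1 − 0.71940)/1.2451 = 0.22536
z = sin θ / κ = 0.69459/1.2451 = 0.55786
x = ρ cos φ = 0.22536 × cos(281.97°) = 0.04674
y = ρ sin φ = 0.22536 × sin(281.97°) = -0.22046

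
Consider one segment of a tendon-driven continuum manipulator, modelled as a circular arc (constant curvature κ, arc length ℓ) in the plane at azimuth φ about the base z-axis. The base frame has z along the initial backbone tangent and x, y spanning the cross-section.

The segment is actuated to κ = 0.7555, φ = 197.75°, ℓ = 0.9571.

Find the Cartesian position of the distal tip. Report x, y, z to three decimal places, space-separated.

-0.315 -0.101 0.876

θ = κ·ℓ = 0.7555 × 0.9571 = 0.72309 rad
ρ = (1 − cos θ)/κ = (1 − 0.74977)/0.7555 = 0.33122
z = sin θ / κ = 0.66170/0.7555 = 0.87585
x = ρ cos φ = 0.33122 × cos(197.75°) = -0.31545
y = ρ sin φ = 0.33122 × sin(197.75°) = -0.10098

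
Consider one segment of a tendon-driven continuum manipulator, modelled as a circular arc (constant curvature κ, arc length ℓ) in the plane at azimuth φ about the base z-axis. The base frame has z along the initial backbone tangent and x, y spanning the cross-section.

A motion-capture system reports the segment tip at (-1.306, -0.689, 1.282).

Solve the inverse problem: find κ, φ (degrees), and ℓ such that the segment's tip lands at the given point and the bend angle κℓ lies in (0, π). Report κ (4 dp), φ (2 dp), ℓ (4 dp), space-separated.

0.7723 207.81 2.2163

ρ = √(x²+y²) = √(-1.306² + -0.689²) = 1.47660
φ = atan2(y, x) mod 360° = atan2(-0.689, -1.306) = 207.8146°
|p|² = ρ² + z² = 1.47660² + 1.282² = 3.82388
κ = 2ρ / |p|² = 2×1.47660 / 3.82388 = 0.77231
θ = 2·atan2(ρ, z) = 2·atan2(1.47660, 1.282) = 1.71165 rad
ℓ = θ/κ = 1.71165/0.77231 = 2.21629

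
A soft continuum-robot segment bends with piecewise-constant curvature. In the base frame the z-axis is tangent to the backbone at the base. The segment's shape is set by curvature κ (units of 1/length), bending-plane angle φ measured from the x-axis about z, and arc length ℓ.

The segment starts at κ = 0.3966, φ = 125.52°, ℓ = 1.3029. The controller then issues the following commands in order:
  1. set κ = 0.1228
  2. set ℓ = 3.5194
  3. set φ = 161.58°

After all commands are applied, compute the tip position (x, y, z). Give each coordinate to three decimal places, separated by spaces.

-0.710 0.237 3.411

initial: κ=0.3966, φ=125.52°, ℓ=1.3029
cmd 1: set κ=0.1228 → (κ,φ,ℓ)=(0.1228,125.52°,1.3029) → tip=(-0.0604,0.0847,1.2973)
cmd 2: set ℓ=3.5194 → (κ,φ,ℓ)=(0.1228,125.52°,3.5194) → tip=(-0.4350,0.6094,3.4109)
cmd 3: set φ=161.58° → (κ,φ,ℓ)=(0.1228,161.58°,3.5194) → tip=(-0.7104,0.2366,3.4109)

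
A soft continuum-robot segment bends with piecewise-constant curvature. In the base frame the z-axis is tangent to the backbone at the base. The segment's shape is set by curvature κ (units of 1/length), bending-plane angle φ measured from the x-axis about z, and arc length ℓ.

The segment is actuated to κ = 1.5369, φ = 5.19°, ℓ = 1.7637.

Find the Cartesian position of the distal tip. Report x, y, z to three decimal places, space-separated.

θ = κ·ℓ = 1.5369 × 1.7637 = 2.71063 rad
ρ = (1 − cos θ)/κ = (1 − -0.90856)/1.5369 = 1.24183
z = sin θ / κ = 0.41775/1.5369 = 0.27181
x = ρ cos φ = 1.24183 × cos(5.19°) = 1.23674
y = ρ sin φ = 1.24183 × sin(5.19°) = 0.11233

1.237 0.112 0.272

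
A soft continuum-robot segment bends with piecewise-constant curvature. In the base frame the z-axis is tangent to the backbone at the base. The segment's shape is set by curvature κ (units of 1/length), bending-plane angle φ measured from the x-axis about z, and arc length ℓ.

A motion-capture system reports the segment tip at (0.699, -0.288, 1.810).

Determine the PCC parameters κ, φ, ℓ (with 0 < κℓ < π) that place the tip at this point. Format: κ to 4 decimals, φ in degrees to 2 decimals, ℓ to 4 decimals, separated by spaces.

ρ = √(x²+y²) = √(0.699² + -0.288²) = 0.75601
φ = atan2(y, x) mod 360° = atan2(-0.288, 0.699) = 337.6075°
|p|² = ρ² + z² = 0.75601² + 1.810² = 3.84764
κ = 2ρ / |p|² = 2×0.75601 / 3.84764 = 0.39297
θ = 2·atan2(ρ, z) = 2·atan2(0.75601, 1.810) = 0.79131 rad
ℓ = θ/κ = 0.79131/0.39297 = 2.01367

0.3930 337.61 2.0137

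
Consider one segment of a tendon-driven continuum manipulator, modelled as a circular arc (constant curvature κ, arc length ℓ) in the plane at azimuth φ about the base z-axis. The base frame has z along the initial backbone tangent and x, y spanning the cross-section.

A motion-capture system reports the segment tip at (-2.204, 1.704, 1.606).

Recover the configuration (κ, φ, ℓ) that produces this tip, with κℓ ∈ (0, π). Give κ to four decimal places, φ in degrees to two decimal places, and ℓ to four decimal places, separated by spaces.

ρ = √(x²+y²) = √(-2.204² + 1.704²) = 2.78590
φ = atan2(y, x) mod 360° = atan2(1.704, -2.204) = 142.2910°
|p|² = ρ² + z² = 2.78590² + 1.606² = 10.34047
κ = 2ρ / |p|² = 2×2.78590 / 10.34047 = 0.53883
θ = 2·atan2(ρ, z) = 2·atan2(2.78590, 1.606) = 2.09571 rad
ℓ = θ/κ = 2.09571/0.53883 = 3.88934

0.5388 142.29 3.8893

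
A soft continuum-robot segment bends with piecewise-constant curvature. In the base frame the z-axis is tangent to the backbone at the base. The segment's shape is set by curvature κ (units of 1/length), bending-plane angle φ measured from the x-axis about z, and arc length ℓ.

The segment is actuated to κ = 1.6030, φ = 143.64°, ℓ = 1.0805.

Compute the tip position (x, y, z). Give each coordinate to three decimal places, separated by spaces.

θ = κ·ℓ = 1.6030 × 1.0805 = 1.73204 rad
ρ = (1 − cos θ)/κ = (1 − -0.16055)/1.6030 = 0.72398
z = sin θ / κ = 0.98703/1.6030 = 0.61574
x = ρ cos φ = 0.72398 × cos(143.64°) = -0.58303
y = ρ sin φ = 0.72398 × sin(143.64°) = 0.42922

-0.583 0.429 0.616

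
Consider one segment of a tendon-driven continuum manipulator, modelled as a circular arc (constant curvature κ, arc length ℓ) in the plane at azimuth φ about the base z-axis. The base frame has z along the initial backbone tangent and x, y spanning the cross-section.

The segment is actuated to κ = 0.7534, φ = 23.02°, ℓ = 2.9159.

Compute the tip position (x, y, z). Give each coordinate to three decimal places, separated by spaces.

1.937 0.823 1.076

θ = κ·ℓ = 0.7534 × 2.9159 = 2.19684 rad
ρ = (1 − cos θ)/κ = (1 − -0.58594)/0.7534 = 2.10505
z = sin θ / κ = 0.81035/0.7534 = 1.07559
x = ρ cos φ = 2.10505 × cos(23.02°) = 1.93742
y = ρ sin φ = 2.10505 × sin(23.02°) = 0.82318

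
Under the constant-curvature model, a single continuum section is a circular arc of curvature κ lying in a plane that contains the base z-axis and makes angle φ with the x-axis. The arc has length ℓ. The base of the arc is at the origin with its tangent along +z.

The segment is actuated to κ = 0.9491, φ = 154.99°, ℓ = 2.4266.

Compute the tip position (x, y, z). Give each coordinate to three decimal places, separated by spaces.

θ = κ·ℓ = 0.9491 × 2.4266 = 2.30309 rad
ρ = (1 − cos θ)/κ = (1 − -0.66857)/0.9491 = 1.75806
z = sin θ / κ = 0.74365/0.9491 = 0.78353
x = ρ cos φ = 1.75806 × cos(154.99°) = -1.59321
y = ρ sin φ = 1.75806 × sin(154.99°) = 0.74327

-1.593 0.743 0.784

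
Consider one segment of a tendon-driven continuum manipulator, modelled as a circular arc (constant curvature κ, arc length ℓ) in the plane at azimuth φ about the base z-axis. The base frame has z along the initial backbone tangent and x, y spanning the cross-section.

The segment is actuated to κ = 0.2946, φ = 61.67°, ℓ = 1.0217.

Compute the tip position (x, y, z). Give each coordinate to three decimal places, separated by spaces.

0.072 0.134 1.006

θ = κ·ℓ = 0.2946 × 1.0217 = 0.30099 rad
ρ = (1 − cos θ)/κ = (1 − 0.95504)/0.2946 = 0.15260
z = sin θ / κ = 0.29647/0.2946 = 1.00634
x = ρ cos φ = 0.15260 × cos(61.67°) = 0.07242
y = ρ sin φ = 0.15260 × sin(61.67°) = 0.13433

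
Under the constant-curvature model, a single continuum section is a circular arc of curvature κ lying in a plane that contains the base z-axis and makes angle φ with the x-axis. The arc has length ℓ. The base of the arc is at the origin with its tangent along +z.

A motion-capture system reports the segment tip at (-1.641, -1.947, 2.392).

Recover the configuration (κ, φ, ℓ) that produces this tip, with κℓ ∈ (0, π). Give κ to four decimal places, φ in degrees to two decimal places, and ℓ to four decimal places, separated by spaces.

ρ = √(x²+y²) = √(-1.641² + -1.947²) = 2.54631
φ = atan2(y, x) mod 360° = atan2(-1.947, -1.641) = 229.8746°
|p|² = ρ² + z² = 2.54631² + 2.392² = 12.20535
κ = 2ρ / |p|² = 2×2.54631 / 12.20535 = 0.41724
θ = 2·atan2(ρ, z) = 2·atan2(2.54631, 2.392) = 1.63327 rad
ℓ = θ/κ = 1.63327/0.41724 = 3.91442

0.4172 229.87 3.9144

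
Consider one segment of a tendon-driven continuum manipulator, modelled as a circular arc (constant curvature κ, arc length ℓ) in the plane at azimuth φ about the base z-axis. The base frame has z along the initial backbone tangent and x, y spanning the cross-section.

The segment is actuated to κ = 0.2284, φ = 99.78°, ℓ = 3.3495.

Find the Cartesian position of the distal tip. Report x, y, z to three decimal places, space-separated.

θ = κ·ℓ = 0.2284 × 3.3495 = 0.76503 rad
ρ = (1 − cos θ)/κ = (1 − 0.72136)/0.2284 = 1.21995
z = sin θ / κ = 0.69256/0.2284 = 3.03220
x = ρ cos φ = 1.21995 × cos(99.78°) = -0.20723
y = ρ sin φ = 1.21995 × sin(99.78°) = 1.20222

-0.207 1.202 3.032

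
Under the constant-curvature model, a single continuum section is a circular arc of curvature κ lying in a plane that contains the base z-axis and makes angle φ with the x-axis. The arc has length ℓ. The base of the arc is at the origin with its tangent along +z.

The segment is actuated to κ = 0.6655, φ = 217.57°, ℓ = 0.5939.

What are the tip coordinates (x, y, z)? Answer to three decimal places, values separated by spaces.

-0.092 -0.071 0.579

θ = κ·ℓ = 0.6655 × 0.5939 = 0.39524 rad
ρ = (1 − cos θ)/κ = (1 − 0.92290)/0.6655 = 0.11585
z = sin θ / κ = 0.38503/0.6655 = 0.57856
x = ρ cos φ = 0.11585 × cos(217.57°) = -0.09182
y = ρ sin φ = 0.11585 × sin(217.57°) = -0.07064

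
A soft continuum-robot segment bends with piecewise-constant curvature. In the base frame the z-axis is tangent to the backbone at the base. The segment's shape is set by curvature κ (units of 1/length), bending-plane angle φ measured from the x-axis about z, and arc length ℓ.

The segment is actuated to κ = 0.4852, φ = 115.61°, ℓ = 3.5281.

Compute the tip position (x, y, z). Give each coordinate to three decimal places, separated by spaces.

-1.016 2.120 2.041

θ = κ·ℓ = 0.4852 × 3.5281 = 1.71183 rad
ρ = (1 − cos θ)/κ = (1 − -0.14057)/0.4852 = 2.35072
z = sin θ / κ = 0.99007/0.4852 = 2.04054
x = ρ cos φ = 2.35072 × cos(115.61°) = -1.01608
y = ρ sin φ = 2.35072 × sin(115.61°) = 2.11978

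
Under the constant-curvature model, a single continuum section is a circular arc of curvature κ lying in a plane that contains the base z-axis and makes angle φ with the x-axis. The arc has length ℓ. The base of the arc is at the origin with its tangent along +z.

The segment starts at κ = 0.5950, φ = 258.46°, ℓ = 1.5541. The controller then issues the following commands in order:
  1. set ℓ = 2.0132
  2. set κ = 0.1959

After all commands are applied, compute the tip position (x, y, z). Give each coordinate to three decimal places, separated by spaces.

initial: κ=0.5950, φ=258.46°, ℓ=1.5541
cmd 1: set ℓ=2.0132 → (κ,φ,ℓ)=(0.5950,258.46°,2.0132) → tip=(-0.2137,-1.0467,1.5651)
cmd 2: set κ=0.1959 → (κ,φ,ℓ)=(0.1959,258.46°,2.0132) → tip=(-0.0784,-0.3839,1.9614)

-0.078 -0.384 1.961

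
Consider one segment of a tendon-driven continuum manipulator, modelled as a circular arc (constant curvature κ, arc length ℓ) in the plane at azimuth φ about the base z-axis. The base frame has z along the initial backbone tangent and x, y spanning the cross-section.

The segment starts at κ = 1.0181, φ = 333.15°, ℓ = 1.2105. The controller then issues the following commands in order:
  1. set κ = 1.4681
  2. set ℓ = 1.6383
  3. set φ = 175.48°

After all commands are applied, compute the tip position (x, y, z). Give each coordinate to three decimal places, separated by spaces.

initial: κ=1.0181, φ=333.15°, ℓ=1.2105
cmd 1: set κ=1.4681 → (κ,φ,ℓ)=(1.4681,333.15°,1.2105) → tip=(0.7322,-0.3707,0.6667)
cmd 2: set ℓ=1.6383 → (κ,φ,ℓ)=(1.4681,333.15°,1.6383) → tip=(1.0580,-0.5356,0.4575)
cmd 3: set φ=175.48° → (κ,φ,ℓ)=(1.4681,175.48°,1.6383) → tip=(-1.1821,0.0935,0.4575)

-1.182 0.093 0.457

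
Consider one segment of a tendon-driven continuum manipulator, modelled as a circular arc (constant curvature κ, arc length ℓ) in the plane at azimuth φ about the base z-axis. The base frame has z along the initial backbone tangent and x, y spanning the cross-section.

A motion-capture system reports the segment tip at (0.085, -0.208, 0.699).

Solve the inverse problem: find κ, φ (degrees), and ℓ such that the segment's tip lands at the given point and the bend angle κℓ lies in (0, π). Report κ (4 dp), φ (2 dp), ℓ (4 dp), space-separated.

0.8336 292.23 0.7462

ρ = √(x²+y²) = √(0.085² + -0.208²) = 0.22470
φ = atan2(y, x) mod 360° = atan2(-0.208, 0.085) = 292.2276°
|p|² = ρ² + z² = 0.22470² + 0.699² = 0.53909
κ = 2ρ / |p|² = 2×0.22470 / 0.53909 = 0.83362
θ = 2·atan2(ρ, z) = 2·atan2(0.22470, 0.699) = 0.62205 rad
ℓ = θ/κ = 0.62205/0.83362 = 0.74620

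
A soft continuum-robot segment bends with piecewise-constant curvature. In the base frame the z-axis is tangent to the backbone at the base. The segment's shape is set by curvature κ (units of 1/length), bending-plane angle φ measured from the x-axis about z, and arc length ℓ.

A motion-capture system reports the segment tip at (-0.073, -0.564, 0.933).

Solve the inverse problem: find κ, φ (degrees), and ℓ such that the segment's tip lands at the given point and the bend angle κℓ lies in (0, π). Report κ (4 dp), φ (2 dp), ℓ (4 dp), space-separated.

ρ = √(x²+y²) = √(-0.073² + -0.564²) = 0.56870
φ = atan2(y, x) mod 360° = atan2(-0.564, -0.073) = 262.6251°
|p|² = ρ² + z² = 0.56870² + 0.933² = 1.19391
κ = 2ρ / |p|² = 2×0.56870 / 1.19391 = 0.95267
θ = 2·atan2(ρ, z) = 2·atan2(0.56870, 0.933) = 1.09482 rad
ℓ = θ/κ = 1.09482/0.95267 = 1.14920

0.9527 262.63 1.1492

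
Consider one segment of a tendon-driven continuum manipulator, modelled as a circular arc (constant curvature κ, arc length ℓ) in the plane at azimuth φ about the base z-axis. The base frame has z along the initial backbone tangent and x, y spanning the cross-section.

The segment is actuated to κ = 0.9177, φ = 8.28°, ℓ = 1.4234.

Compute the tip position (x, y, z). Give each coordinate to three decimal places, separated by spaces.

θ = κ·ℓ = 0.9177 × 1.4234 = 1.30625 rad
ρ = (1 − cos θ)/κ = (1 − 0.26147)/0.9177 = 0.80476
z = sin θ / κ = 0.96521/0.9177 = 1.05177
x = ρ cos φ = 0.80476 × cos(8.28°) = 0.79638
y = ρ sin φ = 0.80476 × sin(8.28°) = 0.11589

0.796 0.116 1.052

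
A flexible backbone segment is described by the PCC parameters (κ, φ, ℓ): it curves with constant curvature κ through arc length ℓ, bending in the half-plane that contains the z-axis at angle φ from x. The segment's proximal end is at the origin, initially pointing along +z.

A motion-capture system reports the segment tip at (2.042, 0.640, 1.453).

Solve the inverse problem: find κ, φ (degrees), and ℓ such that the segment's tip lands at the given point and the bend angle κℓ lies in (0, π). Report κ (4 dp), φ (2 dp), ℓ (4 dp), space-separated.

ρ = √(x²+y²) = √(2.042² + 0.640²) = 2.13994
φ = atan2(y, x) mod 360° = atan2(0.640, 2.042) = 17.4019°
|p|² = ρ² + z² = 2.13994² + 1.453² = 6.69057
κ = 2ρ / |p|² = 2×2.13994 / 6.69057 = 0.63969
θ = 2·atan2(ρ, z) = 2·atan2(2.13994, 1.453) = 1.94862 rad
ℓ = θ/κ = 1.94862/0.63969 = 3.04620

0.6397 17.40 3.0462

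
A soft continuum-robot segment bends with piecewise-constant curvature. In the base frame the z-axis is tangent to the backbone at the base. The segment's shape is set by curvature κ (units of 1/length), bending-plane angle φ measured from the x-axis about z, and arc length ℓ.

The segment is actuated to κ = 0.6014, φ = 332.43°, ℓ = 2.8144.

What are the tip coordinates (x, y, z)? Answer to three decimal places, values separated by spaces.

1.653 -0.863 1.650

θ = κ·ℓ = 0.6014 × 2.8144 = 1.69258 rad
ρ = (1 − cos θ)/κ = (1 − -0.12148)/0.6014 = 1.86479
z = sin θ / κ = 0.99259/0.6014 = 1.65047
x = ρ cos φ = 1.86479 × cos(332.43°) = 1.65303
y = ρ sin φ = 1.86479 × sin(332.43°) = -0.86308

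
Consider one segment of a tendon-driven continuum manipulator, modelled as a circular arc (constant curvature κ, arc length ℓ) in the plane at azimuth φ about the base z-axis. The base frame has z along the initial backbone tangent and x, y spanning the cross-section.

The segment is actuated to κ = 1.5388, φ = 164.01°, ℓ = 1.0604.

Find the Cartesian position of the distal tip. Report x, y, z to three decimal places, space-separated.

-0.663 0.190 0.649

θ = κ·ℓ = 1.5388 × 1.0604 = 1.63174 rad
ρ = (1 − cos θ)/κ = (1 − -0.06091)/1.5388 = 0.68944
z = sin θ / κ = 0.99814/1.5388 = 0.64865
x = ρ cos φ = 0.68944 × cos(164.01°) = -0.66276
y = ρ sin φ = 0.68944 × sin(164.01°) = 0.18992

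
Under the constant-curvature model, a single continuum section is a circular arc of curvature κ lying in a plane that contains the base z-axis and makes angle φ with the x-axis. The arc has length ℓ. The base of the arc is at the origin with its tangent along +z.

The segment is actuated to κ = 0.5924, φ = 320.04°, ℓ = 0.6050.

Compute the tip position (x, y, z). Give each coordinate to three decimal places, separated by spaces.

0.082 -0.069 0.592

θ = κ·ℓ = 0.5924 × 0.6050 = 0.35840 rad
ρ = (1 − cos θ)/κ = (1 − 0.93646)/0.5924 = 0.10726
z = sin θ / κ = 0.35078/0.5924 = 0.59213
x = ρ cos φ = 0.10726 × cos(320.04°) = 0.08221
y = ρ sin φ = 0.10726 × sin(320.04°) = -0.06889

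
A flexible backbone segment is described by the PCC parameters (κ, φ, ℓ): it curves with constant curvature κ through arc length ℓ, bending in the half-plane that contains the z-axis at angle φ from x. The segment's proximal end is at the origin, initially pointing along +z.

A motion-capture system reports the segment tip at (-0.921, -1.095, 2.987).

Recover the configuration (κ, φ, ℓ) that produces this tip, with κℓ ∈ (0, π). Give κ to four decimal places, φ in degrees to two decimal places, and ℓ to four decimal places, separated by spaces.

ρ = √(x²+y²) = √(-0.921² + -1.095²) = 1.43083
φ = atan2(y, x) mod 360° = atan2(-1.095, -0.921) = 229.9329°
|p|² = ρ² + z² = 1.43083² + 2.987² = 10.96944
κ = 2ρ / |p|² = 2×1.43083 / 10.96944 = 0.26088
θ = 2·atan2(ρ, z) = 2·atan2(1.43083, 2.987) = 0.89344 rad
ℓ = θ/κ = 0.89344/0.26088 = 3.42479

0.2609 229.93 3.4248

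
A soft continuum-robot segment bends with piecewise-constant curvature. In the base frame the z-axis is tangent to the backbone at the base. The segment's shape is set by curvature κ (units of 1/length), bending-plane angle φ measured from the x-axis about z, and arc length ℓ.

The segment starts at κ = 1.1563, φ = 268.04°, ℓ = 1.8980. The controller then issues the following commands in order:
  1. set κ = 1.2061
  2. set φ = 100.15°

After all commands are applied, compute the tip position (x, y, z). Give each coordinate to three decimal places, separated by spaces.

-0.242 1.353 0.624

initial: κ=1.1563, φ=268.04°, ℓ=1.8980
cmd 1: set κ=1.2061 → (κ,φ,ℓ)=(1.2061,268.04°,1.8980) → tip=(-0.0470,-1.3740,0.6242)
cmd 2: set φ=100.15° → (κ,φ,ℓ)=(1.2061,100.15°,1.8980) → tip=(-0.2423,1.3533,0.6242)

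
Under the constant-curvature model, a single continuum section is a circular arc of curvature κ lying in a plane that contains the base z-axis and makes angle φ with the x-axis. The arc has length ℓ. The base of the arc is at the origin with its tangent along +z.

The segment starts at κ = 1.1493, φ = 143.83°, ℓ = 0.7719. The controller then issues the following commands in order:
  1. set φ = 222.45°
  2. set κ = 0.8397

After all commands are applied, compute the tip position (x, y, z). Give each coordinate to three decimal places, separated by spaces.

initial: κ=1.1493, φ=143.83°, ℓ=0.7719
cmd 1: set φ=222.45° → (κ,φ,ℓ)=(1.1493,222.45°,0.7719) → tip=(-0.2365,-0.2163,0.6746)
cmd 2: set κ=0.8397 → (κ,φ,ℓ)=(0.8397,222.45°,0.7719) → tip=(-0.1782,-0.1630,0.7190)

-0.178 -0.163 0.719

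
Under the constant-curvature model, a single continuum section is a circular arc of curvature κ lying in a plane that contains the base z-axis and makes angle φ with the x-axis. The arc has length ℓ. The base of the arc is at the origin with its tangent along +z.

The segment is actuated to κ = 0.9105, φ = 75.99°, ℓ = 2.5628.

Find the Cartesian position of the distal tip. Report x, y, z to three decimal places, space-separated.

θ = κ·ℓ = 0.9105 × 2.5628 = 2.33343 rad
ρ = (1 − cos θ)/κ = (1 − -0.69083)/0.9105 = 1.85703
z = sin θ / κ = 0.72302/0.9105 = 0.79409
x = ρ cos φ = 1.85703 × cos(75.99°) = 0.44957
y = ρ sin φ = 1.85703 × sin(75.99°) = 1.80179

0.450 1.802 0.794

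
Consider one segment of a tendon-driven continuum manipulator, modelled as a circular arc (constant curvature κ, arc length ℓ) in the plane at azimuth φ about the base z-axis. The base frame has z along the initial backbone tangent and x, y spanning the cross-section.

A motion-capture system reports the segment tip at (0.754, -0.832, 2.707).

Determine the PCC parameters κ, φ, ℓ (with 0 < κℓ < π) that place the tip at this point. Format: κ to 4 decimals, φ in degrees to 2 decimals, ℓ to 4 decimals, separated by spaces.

ρ = √(x²+y²) = √(0.754² + -0.832²) = 1.12283
φ = atan2(y, x) mod 360° = atan2(-0.832, 0.754) = 312.1844°
|p|² = ρ² + z² = 1.12283² + 2.707² = 8.58859
κ = 2ρ / |p|² = 2×1.12283 / 8.58859 = 0.26147
θ = 2·atan2(ρ, z) = 2·atan2(1.12283, 2.707) = 0.78638 rad
ℓ = θ/κ = 0.78638/0.26147 = 3.00752

0.2615 312.18 3.0075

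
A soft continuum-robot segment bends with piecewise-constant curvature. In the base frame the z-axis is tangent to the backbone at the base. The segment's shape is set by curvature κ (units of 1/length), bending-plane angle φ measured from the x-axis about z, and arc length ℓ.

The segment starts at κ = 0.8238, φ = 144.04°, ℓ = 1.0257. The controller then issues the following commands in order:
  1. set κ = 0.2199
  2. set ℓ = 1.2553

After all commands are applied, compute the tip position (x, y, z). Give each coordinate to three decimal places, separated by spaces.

-0.139 0.101 1.239

initial: κ=0.8238, φ=144.04°, ℓ=1.0257
cmd 1: set κ=0.2199 → (κ,φ,ℓ)=(0.2199,144.04°,1.0257) → tip=(-0.0932,0.0676,1.0170)
cmd 2: set ℓ=1.2553 → (κ,φ,ℓ)=(0.2199,144.04°,1.2553) → tip=(-0.1394,0.1011,1.2394)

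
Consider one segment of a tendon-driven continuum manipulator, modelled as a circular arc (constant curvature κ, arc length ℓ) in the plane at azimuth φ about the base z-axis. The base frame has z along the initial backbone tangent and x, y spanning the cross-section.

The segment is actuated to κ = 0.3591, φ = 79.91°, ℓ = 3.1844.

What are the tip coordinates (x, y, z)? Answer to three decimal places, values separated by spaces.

θ = κ·ℓ = 0.3591 × 3.1844 = 1.14352 rad
ρ = (1 − cos θ)/κ = (1 − 0.41440)/0.3591 = 1.63076
z = sin θ / κ = 0.91010/0.3591 = 2.53438
x = ρ cos φ = 1.63076 × cos(79.91°) = 0.28570
y = ρ sin φ = 1.63076 × sin(79.91°) = 1.60553

0.286 1.606 2.534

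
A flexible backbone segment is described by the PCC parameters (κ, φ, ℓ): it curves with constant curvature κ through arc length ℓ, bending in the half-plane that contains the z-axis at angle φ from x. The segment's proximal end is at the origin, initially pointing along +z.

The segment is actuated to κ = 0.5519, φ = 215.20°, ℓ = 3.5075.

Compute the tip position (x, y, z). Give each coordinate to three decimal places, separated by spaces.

-2.009 -1.417 1.693

θ = κ·ℓ = 0.5519 × 3.5075 = 1.93579 rad
ρ = (1 − cos θ)/κ = (1 − -0.35694)/0.5519 = 2.45867
z = sin θ / κ = 0.93413/0.5519 = 1.69256
x = ρ cos φ = 2.45867 × cos(215.20°) = -2.00909
y = ρ sin φ = 2.45867 × sin(215.20°) = -1.41726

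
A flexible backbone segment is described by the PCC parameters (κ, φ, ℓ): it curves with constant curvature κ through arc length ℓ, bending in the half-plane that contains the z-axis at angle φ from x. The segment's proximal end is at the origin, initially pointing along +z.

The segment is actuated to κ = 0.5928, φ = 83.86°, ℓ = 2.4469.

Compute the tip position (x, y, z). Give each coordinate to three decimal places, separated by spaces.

0.159 1.476 1.675

θ = κ·ℓ = 0.5928 × 2.4469 = 1.45052 rad
ρ = (1 − cos θ)/κ = (1 − 0.11998)/0.5928 = 1.48451
z = sin θ / κ = 0.99278/0.5928 = 1.67472
x = ρ cos φ = 1.48451 × cos(83.86°) = 0.15878
y = ρ sin φ = 1.48451 × sin(83.86°) = 1.47599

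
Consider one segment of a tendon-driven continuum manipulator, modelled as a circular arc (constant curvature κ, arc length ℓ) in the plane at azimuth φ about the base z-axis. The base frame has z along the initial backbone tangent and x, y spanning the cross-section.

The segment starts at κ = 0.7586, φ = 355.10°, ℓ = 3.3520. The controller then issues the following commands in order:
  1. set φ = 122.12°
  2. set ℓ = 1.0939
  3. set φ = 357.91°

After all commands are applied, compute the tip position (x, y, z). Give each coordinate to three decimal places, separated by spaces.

0.428 -0.016 0.973

initial: κ=0.7586, φ=355.10°, ℓ=3.3520
cmd 1: set φ=122.12° → (κ,φ,ℓ)=(0.7586,122.12°,3.3520) → tip=(-1.2798,2.0387,0.7430)
cmd 2: set ℓ=1.0939 → (κ,φ,ℓ)=(0.7586,122.12°,1.0939) → tip=(-0.2278,0.3628,0.9726)
cmd 3: set φ=357.91° → (κ,φ,ℓ)=(0.7586,357.91°,1.0939) → tip=(0.4281,-0.0156,0.9726)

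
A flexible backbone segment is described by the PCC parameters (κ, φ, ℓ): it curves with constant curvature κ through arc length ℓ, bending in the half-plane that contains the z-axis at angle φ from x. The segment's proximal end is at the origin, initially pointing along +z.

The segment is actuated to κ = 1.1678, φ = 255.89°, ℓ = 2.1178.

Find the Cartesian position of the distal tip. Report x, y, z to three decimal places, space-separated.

-0.373 -1.482 0.531

θ = κ·ℓ = 1.1678 × 2.1178 = 2.47317 rad
ρ = (1 − cos θ)/κ = (1 − -0.78480)/1.1678 = 1.52834
z = sin θ / κ = 0.61975/1.1678 = 0.53070
x = ρ cos φ = 1.52834 × cos(255.89°) = -0.37259
y = ρ sin φ = 1.52834 × sin(255.89°) = -1.48223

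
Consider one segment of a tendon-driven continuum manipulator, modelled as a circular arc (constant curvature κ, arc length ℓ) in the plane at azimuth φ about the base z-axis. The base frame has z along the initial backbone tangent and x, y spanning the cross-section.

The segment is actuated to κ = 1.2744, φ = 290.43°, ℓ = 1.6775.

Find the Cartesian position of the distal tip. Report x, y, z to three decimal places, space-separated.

0.421 -1.130 0.662

θ = κ·ℓ = 1.2744 × 1.6775 = 2.13781 rad
ρ = (1 − cos θ)/κ = (1 − -0.53711)/1.2744 = 1.20615
z = sin θ / κ = 0.84351/1.2744 = 0.66189
x = ρ cos φ = 1.20615 × cos(290.43°) = 0.42102
y = ρ sin φ = 1.20615 × sin(290.43°) = -1.13028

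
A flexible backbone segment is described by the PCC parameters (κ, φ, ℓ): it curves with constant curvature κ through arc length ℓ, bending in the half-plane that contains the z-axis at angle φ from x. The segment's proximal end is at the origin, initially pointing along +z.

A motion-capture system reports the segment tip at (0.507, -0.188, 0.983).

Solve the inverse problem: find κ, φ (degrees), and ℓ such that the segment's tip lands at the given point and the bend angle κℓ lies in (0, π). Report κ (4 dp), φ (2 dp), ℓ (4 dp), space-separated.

0.8592 339.65 1.1706

ρ = √(x²+y²) = √(0.507² + -0.188²) = 0.54073
φ = atan2(y, x) mod 360° = atan2(-0.188, 0.507) = 339.6548°
|p|² = ρ² + z² = 0.54073² + 0.983² = 1.25868
κ = 2ρ / |p|² = 2×0.54073 / 1.25868 = 0.85921
θ = 2·atan2(ρ, z) = 2·atan2(0.54073, 0.983) = 1.00582 rad
ℓ = θ/κ = 1.00582/0.85921 = 1.17064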